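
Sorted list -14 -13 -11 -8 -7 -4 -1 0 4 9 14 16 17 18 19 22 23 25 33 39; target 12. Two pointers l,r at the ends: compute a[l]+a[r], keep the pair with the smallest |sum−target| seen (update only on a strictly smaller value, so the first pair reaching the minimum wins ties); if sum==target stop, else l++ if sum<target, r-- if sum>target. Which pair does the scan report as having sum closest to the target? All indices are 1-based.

pair (-13, 25) with sum 12 (|Δ|=0)

l=1 r=20: -14+39=25 d=13 *, r--
l=1 r=19: -14+33=19 d=7 *, r--
l=1 r=18: -14+25=11 d=1 *, l++
l=2 r=18: -13+25=12 d=0 *, stop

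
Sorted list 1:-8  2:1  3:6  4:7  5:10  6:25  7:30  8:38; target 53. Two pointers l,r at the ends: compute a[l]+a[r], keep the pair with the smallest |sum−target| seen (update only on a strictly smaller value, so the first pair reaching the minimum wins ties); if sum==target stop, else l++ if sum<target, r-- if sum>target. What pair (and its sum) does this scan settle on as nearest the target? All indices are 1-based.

l=1 r=8: -8+38=30 d=23 *, l++
l=2 r=8: 1+38=39 d=14 *, l++
l=3 r=8: 6+38=44 d=9 *, l++
l=4 r=8: 7+38=45 d=8 *, l++
l=5 r=8: 10+38=48 d=5 *, l++
l=6 r=8: 25+38=63 d=10, r--
l=6 r=7: 25+30=55 d=2 *, r--

pair (25, 30) with sum 55 (|Δ|=2)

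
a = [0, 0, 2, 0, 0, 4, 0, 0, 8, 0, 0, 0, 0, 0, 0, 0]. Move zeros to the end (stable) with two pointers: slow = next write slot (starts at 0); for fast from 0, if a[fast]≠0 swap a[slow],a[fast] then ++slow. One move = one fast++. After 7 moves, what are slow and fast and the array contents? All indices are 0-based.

slow=0 fast=0: a[fast]=0, fast++
slow=0 fast=1: a[fast]=0, fast++
slow=0 fast=2: a[fast]=2≠0 swap→a[0]=2, slow++,fast++
slow=1 fast=3: a[fast]=0, fast++
slow=1 fast=4: a[fast]=0, fast++
slow=1 fast=5: a[fast]=4≠0 swap→a[1]=4, slow++,fast++
slow=2 fast=6: a[fast]=0, fast++

slow=2, fast=7, a=[2, 4, 0, 0, 0, 0, 0, 0, 8, 0, 0, 0, 0, 0, 0, 0]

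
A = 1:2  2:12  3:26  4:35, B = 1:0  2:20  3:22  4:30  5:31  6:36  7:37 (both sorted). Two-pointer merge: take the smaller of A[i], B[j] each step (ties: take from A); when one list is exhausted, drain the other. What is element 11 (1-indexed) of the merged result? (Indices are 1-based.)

i=1 j=1: A[i]=2>B[j]=0 take 0, j++
i=1 j=2: A[i]=2<=B[j]=20 take 2, i++
i=2 j=2: A[i]=12<=B[j]=20 take 12, i++
i=3 j=2: A[i]=26>B[j]=20 take 20, j++
i=3 j=3: A[i]=26>B[j]=22 take 22, j++
i=3 j=4: A[i]=26<=B[j]=30 take 26, i++
i=4 j=4: A[i]=35>B[j]=30 take 30, j++
i=4 j=5: A[i]=35>B[j]=31 take 31, j++
i=4 j=6: A[i]=35<=B[j]=36 take 35, i++
i=5 j=6: A done, take B[j]=36, j++
i=5 j=7: A done, take B[j]=37, j++

merged[11] = 37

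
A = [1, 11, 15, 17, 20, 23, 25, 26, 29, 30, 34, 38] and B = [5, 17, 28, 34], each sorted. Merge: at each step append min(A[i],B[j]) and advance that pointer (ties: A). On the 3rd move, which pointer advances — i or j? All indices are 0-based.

i=0 j=0: A[i]=1<=B[j]=5 take 1, i++
i=1 j=0: A[i]=11>B[j]=5 take 5, j++
i=1 j=1: A[i]=11<=B[j]=17 take 11, i++

i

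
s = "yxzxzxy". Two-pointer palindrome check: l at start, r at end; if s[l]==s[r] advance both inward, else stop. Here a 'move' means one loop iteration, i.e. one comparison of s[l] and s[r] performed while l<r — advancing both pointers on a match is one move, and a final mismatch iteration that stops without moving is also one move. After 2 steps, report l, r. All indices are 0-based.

[0,6] 'y'=='y' → l++,r--
[1,5] 'x'=='x' → l++,r--

l=2, r=4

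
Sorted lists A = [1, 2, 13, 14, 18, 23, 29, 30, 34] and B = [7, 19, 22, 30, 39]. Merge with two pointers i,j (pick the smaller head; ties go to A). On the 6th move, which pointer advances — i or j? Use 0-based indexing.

[i=0,j=0] A[i]=1<=B[j]=7 take 1 → i++
[i=1,j=0] A[i]=2<=B[j]=7 take 2 → i++
[i=2,j=0] A[i]=13>B[j]=7 take 7 → j++
[i=2,j=1] A[i]=13<=B[j]=19 take 13 → i++
[i=3,j=1] A[i]=14<=B[j]=19 take 14 → i++
[i=4,j=1] A[i]=18<=B[j]=19 take 18 → i++

i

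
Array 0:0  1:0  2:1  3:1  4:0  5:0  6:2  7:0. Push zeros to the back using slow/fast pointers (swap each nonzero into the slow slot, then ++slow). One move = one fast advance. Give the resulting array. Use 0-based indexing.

(s=0,f=0) a[fast]=0 → fast++
(s=0,f=1) a[fast]=0 → fast++
(s=0,f=2) a[fast]=1≠0 swap→a[0]=1 → slow++,fast++
(s=1,f=3) a[fast]=1≠0 swap→a[1]=1 → slow++,fast++
(s=2,f=4) a[fast]=0 → fast++
(s=2,f=5) a[fast]=0 → fast++
(s=2,f=6) a[fast]=2≠0 swap→a[2]=2 → slow++,fast++
(s=3,f=7) a[fast]=0 → fast++

[1, 1, 2, 0, 0, 0, 0, 0]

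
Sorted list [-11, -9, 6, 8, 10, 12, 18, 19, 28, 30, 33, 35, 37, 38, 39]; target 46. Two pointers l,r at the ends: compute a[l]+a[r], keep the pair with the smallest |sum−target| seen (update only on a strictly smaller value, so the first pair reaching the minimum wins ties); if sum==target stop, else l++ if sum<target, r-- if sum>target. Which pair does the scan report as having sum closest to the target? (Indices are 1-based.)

pair (8, 38) with sum 46 (|Δ|=0)

l=1 r=15: -11+39=28 d=18 *, l++
l=2 r=15: -9+39=30 d=16 *, l++
l=3 r=15: 6+39=45 d=1 *, l++
l=4 r=15: 8+39=47 d=1, r--
l=4 r=14: 8+38=46 d=0 *, stop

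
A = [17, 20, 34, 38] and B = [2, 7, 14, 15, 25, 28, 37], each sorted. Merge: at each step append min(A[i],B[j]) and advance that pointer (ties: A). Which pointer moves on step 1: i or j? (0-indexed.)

j

i=0 j=0: A[i]=17>B[j]=2 take 2, j++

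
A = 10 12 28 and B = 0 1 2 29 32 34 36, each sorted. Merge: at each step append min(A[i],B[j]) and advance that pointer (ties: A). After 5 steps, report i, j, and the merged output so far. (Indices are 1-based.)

i=3, j=4, merged so far=[0, 1, 2, 10, 12]

i=1 j=1: A[i]=10>B[j]=0 take 0, j++
i=1 j=2: A[i]=10>B[j]=1 take 1, j++
i=1 j=3: A[i]=10>B[j]=2 take 2, j++
i=1 j=4: A[i]=10<=B[j]=29 take 10, i++
i=2 j=4: A[i]=12<=B[j]=29 take 12, i++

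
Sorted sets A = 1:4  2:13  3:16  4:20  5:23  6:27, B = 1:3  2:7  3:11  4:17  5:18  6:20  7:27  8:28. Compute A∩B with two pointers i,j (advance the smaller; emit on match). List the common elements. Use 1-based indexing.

intersection = [20, 27]

i=1 j=1: 4>3, j++
i=1 j=2: 4<7, i++
i=2 j=2: 13>7, j++
i=2 j=3: 13>11, j++
i=2 j=4: 13<17, i++
i=3 j=4: 16<17, i++
i=4 j=4: 20>17, j++
i=4 j=5: 20>18, j++
i=4 j=6: 20==20 emit, i++,j++
i=5 j=7: 23<27, i++
i=6 j=7: 27==27 emit, i++,j++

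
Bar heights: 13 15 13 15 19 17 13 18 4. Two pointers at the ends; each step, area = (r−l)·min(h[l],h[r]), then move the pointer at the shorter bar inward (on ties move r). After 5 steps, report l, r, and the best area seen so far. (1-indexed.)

l=5, r=8, best area=91

[1,9] min(13,4)*8=32 best=32 * → r--
[1,8] min(13,18)*7=91 best=91 * → l++
[2,8] min(15,18)*6=90 best=91 → l++
[3,8] min(13,18)*5=65 best=91 → l++
[4,8] min(15,18)*4=60 best=91 → l++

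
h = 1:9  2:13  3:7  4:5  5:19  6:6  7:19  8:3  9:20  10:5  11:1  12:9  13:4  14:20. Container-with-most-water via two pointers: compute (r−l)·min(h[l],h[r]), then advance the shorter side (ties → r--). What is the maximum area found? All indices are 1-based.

[1,14] min(9,20)*13=117 best=117 * → l++
[2,14] min(13,20)*12=156 best=156 * → l++
[3,14] min(7,20)*11=77 best=156 → l++
[4,14] min(5,20)*10=50 best=156 → l++
[5,14] min(19,20)*9=171 best=171 * → l++
[6,14] min(6,20)*8=48 best=171 → l++
[7,14] min(19,20)*7=133 best=171 → l++
[8,14] min(3,20)*6=18 best=171 → l++
[9,14] min(20,20)*5=100 best=171 → r--
[9,13] min(20,4)*4=16 best=171 → r--
[9,12] min(20,9)*3=27 best=171 → r--
[9,11] min(20,1)*2=2 best=171 → r--
[9,10] min(20,5)*1=5 best=171 → r--

max area = 171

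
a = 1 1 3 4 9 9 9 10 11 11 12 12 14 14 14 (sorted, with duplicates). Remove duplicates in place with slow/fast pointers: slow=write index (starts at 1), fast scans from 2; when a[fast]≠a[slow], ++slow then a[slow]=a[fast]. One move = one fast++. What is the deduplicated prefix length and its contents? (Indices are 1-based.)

(s=1,f=2) a[fast]=1=a[slow] dup → fast++
(s=1,f=3) a[fast]=3≠a[slow]=1 write a[2]=3 → slow++,fast++
(s=2,f=4) a[fast]=4≠a[slow]=3 write a[3]=4 → slow++,fast++
(s=3,f=5) a[fast]=9≠a[slow]=4 write a[4]=9 → slow++,fast++
(s=4,f=6) a[fast]=9=a[slow] dup → fast++
(s=4,f=7) a[fast]=9=a[slow] dup → fast++
(s=4,f=8) a[fast]=10≠a[slow]=9 write a[5]=10 → slow++,fast++
(s=5,f=9) a[fast]=11≠a[slow]=10 write a[6]=11 → slow++,fast++
(s=6,f=10) a[fast]=11=a[slow] dup → fast++
(s=6,f=11) a[fast]=12≠a[slow]=11 write a[7]=12 → slow++,fast++
(s=7,f=12) a[fast]=12=a[slow] dup → fast++
(s=7,f=13) a[fast]=14≠a[slow]=12 write a[8]=14 → slow++,fast++
(s=8,f=14) a[fast]=14=a[slow] dup → fast++
(s=8,f=15) a[fast]=14=a[slow] dup → fast++

length 8; prefix = [1, 3, 4, 9, 10, 11, 12, 14]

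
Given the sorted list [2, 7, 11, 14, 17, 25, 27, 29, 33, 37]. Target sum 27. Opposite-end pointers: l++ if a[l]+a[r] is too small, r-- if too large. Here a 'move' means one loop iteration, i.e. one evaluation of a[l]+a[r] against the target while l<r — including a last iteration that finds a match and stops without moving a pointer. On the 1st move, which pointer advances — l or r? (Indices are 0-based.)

[0,9] 2+37=39 >27 → r--

r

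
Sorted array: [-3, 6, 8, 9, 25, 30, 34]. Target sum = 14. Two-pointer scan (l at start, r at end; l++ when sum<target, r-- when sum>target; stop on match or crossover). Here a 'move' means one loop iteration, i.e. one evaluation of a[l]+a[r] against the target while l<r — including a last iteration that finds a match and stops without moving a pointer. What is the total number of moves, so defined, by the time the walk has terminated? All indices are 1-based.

[1,7] -3+34=31 >14 → r--
[1,6] -3+30=27 >14 → r--
[1,5] -3+25=22 >14 → r--
[1,4] -3+9=6 <14 → l++
[2,4] 6+9=15 >14 → r--
[2,3] 6+8=14 → found

6 moves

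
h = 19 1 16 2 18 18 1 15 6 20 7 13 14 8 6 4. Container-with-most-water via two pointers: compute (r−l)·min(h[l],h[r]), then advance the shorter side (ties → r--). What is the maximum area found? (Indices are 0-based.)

max area = 171

[0,15] min(19,4)*15=60 best=60 * → r--
[0,14] min(19,6)*14=84 best=84 * → r--
[0,13] min(19,8)*13=104 best=104 * → r--
[0,12] min(19,14)*12=168 best=168 * → r--
[0,11] min(19,13)*11=143 best=168 → r--
[0,10] min(19,7)*10=70 best=168 → r--
[0,9] min(19,20)*9=171 best=171 * → l++
[1,9] min(1,20)*8=8 best=171 → l++
[2,9] min(16,20)*7=112 best=171 → l++
[3,9] min(2,20)*6=12 best=171 → l++
[4,9] min(18,20)*5=90 best=171 → l++
[5,9] min(18,20)*4=72 best=171 → l++
[6,9] min(1,20)*3=3 best=171 → l++
[7,9] min(15,20)*2=30 best=171 → l++
[8,9] min(6,20)*1=6 best=171 → l++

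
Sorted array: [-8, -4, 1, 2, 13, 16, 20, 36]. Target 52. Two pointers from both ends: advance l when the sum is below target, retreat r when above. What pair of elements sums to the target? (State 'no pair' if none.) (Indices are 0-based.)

[0,7] -8+36=28 <52 → l++
[1,7] -4+36=32 <52 → l++
[2,7] 1+36=37 <52 → l++
[3,7] 2+36=38 <52 → l++
[4,7] 13+36=49 <52 → l++
[5,7] 16+36=52 → found

(16, 36)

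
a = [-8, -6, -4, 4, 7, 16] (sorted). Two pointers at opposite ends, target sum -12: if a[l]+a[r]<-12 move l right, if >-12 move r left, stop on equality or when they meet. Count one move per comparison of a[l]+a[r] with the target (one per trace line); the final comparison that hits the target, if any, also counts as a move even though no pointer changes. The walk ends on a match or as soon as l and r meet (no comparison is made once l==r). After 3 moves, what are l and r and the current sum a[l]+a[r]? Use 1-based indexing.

l=1, r=3, sum=-12

[1,6] -8+16=8 >-12 → r--
[1,5] -8+7=-1 >-12 → r--
[1,4] -8+4=-4 >-12 → r--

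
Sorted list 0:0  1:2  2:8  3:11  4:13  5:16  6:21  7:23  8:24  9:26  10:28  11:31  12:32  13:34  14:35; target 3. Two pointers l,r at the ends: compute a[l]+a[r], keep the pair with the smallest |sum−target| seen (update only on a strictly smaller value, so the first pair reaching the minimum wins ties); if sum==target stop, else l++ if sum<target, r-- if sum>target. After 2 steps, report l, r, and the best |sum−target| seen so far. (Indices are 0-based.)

l=0, r=12, best |Δ|=31

[0,14] 0+35=35 d=32 * → r--
[0,13] 0+34=34 d=31 * → r--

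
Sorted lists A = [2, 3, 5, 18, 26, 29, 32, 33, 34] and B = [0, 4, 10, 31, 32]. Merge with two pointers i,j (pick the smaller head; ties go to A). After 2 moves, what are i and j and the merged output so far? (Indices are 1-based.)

i=2, j=2, merged so far=[0, 2]

[i=1,j=1] A[i]=2>B[j]=0 take 0 → j++
[i=1,j=2] A[i]=2<=B[j]=4 take 2 → i++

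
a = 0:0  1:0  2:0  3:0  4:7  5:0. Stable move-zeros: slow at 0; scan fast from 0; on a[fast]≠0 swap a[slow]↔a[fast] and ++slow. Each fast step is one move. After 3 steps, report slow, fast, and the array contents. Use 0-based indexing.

slow=0, fast=3, a=[0, 0, 0, 0, 7, 0]

(s=0,f=0) a[fast]=0 → fast++
(s=0,f=1) a[fast]=0 → fast++
(s=0,f=2) a[fast]=0 → fast++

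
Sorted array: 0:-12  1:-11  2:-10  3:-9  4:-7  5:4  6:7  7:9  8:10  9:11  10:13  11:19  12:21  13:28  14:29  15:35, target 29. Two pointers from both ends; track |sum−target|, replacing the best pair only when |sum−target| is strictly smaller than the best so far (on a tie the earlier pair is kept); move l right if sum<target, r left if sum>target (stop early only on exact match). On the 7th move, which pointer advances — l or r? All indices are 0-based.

r

[0,15] -12+35=23 d=6 * → l++
[1,15] -11+35=24 d=5 * → l++
[2,15] -10+35=25 d=4 * → l++
[3,15] -9+35=26 d=3 * → l++
[4,15] -7+35=28 d=1 * → l++
[5,15] 4+35=39 d=10 → r--
[5,14] 4+29=33 d=4 → r--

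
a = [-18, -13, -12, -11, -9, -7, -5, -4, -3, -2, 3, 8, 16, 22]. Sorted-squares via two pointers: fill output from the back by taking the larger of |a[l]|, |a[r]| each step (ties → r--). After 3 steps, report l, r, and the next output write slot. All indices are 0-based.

l=0 r=13: |-18|<=|22| out[13]=484, r--
l=0 r=12: |-18|>|16| out[12]=324, l++
l=1 r=12: |-13|<=|16| out[11]=256, r--

l=1, r=11, next write slot=10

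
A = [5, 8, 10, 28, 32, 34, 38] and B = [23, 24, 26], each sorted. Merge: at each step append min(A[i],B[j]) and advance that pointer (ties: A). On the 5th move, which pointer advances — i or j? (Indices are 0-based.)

[i=0,j=0] A[i]=5<=B[j]=23 take 5 → i++
[i=1,j=0] A[i]=8<=B[j]=23 take 8 → i++
[i=2,j=0] A[i]=10<=B[j]=23 take 10 → i++
[i=3,j=0] A[i]=28>B[j]=23 take 23 → j++
[i=3,j=1] A[i]=28>B[j]=24 take 24 → j++

j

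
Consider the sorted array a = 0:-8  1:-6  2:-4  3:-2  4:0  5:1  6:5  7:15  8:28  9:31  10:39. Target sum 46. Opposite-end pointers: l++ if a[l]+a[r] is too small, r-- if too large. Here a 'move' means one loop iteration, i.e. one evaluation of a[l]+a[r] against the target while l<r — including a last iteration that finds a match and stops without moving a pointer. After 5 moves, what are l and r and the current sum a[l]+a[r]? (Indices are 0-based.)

l=5, r=10, sum=40

[0,10] -8+39=31 <46 → l++
[1,10] -6+39=33 <46 → l++
[2,10] -4+39=35 <46 → l++
[3,10] -2+39=37 <46 → l++
[4,10] 0+39=39 <46 → l++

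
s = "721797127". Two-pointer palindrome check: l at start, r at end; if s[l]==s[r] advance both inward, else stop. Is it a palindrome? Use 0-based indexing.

palindrome

[0,8] '7'=='7' → l++,r--
[1,7] '2'=='2' → l++,r--
[2,6] '1'=='1' → l++,r--
[3,5] '7'=='7' → l++,r--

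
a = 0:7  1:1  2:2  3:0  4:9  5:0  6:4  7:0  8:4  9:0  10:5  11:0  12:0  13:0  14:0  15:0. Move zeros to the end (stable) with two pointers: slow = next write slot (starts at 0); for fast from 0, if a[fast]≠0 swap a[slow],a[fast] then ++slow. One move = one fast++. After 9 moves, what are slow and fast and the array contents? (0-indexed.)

slow=6, fast=9, a=[7, 1, 2, 9, 4, 4, 0, 0, 0, 0, 5, 0, 0, 0, 0, 0]

(s=0,f=0) a[fast]=7≠0 swap→a[0]=7 → slow++,fast++
(s=1,f=1) a[fast]=1≠0 swap→a[1]=1 → slow++,fast++
(s=2,f=2) a[fast]=2≠0 swap→a[2]=2 → slow++,fast++
(s=3,f=3) a[fast]=0 → fast++
(s=3,f=4) a[fast]=9≠0 swap→a[3]=9 → slow++,fast++
(s=4,f=5) a[fast]=0 → fast++
(s=4,f=6) a[fast]=4≠0 swap→a[4]=4 → slow++,fast++
(s=5,f=7) a[fast]=0 → fast++
(s=5,f=8) a[fast]=4≠0 swap→a[5]=4 → slow++,fast++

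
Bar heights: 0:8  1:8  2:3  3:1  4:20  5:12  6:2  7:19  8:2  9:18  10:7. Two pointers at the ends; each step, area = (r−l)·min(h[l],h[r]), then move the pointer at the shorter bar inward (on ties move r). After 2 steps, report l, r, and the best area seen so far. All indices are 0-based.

l=0 r=10: min(8,7)*10=70 best=70 *, r--
l=0 r=9: min(8,18)*9=72 best=72 *, l++

l=1, r=9, best area=72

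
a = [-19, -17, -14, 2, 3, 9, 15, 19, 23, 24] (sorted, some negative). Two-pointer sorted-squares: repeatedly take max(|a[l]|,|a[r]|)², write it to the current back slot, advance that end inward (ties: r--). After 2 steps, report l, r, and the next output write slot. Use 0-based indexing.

l=0, r=7, next write slot=7

l=0 r=9: |-19|<=|24| out[9]=576, r--
l=0 r=8: |-19|<=|23| out[8]=529, r--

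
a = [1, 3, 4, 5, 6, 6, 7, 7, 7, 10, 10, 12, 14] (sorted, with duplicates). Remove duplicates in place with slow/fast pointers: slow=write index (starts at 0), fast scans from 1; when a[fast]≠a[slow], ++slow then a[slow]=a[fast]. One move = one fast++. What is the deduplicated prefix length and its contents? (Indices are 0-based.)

(s=0,f=1) a[fast]=3≠a[slow]=1 write a[1]=3 → slow++,fast++
(s=1,f=2) a[fast]=4≠a[slow]=3 write a[2]=4 → slow++,fast++
(s=2,f=3) a[fast]=5≠a[slow]=4 write a[3]=5 → slow++,fast++
(s=3,f=4) a[fast]=6≠a[slow]=5 write a[4]=6 → slow++,fast++
(s=4,f=5) a[fast]=6=a[slow] dup → fast++
(s=4,f=6) a[fast]=7≠a[slow]=6 write a[5]=7 → slow++,fast++
(s=5,f=7) a[fast]=7=a[slow] dup → fast++
(s=5,f=8) a[fast]=7=a[slow] dup → fast++
(s=5,f=9) a[fast]=10≠a[slow]=7 write a[6]=10 → slow++,fast++
(s=6,f=10) a[fast]=10=a[slow] dup → fast++
(s=6,f=11) a[fast]=12≠a[slow]=10 write a[7]=12 → slow++,fast++
(s=7,f=12) a[fast]=14≠a[slow]=12 write a[8]=14 → slow++,fast++

length 9; prefix = [1, 3, 4, 5, 6, 7, 10, 12, 14]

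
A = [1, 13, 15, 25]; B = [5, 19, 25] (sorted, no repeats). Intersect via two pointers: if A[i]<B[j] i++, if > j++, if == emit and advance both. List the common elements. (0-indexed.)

i=0 j=0: 1<5, i++
i=1 j=0: 13>5, j++
i=1 j=1: 13<19, i++
i=2 j=1: 15<19, i++
i=3 j=1: 25>19, j++
i=3 j=2: 25==25 emit, i++,j++

intersection = [25]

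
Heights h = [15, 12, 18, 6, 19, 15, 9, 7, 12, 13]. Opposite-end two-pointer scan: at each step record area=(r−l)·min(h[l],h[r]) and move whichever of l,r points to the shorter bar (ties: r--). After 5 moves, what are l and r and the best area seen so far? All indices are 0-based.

l=0, r=4, best area=117

l=0 r=9: min(15,13)*9=117 best=117 *, r--
l=0 r=8: min(15,12)*8=96 best=117, r--
l=0 r=7: min(15,7)*7=49 best=117, r--
l=0 r=6: min(15,9)*6=54 best=117, r--
l=0 r=5: min(15,15)*5=75 best=117, r--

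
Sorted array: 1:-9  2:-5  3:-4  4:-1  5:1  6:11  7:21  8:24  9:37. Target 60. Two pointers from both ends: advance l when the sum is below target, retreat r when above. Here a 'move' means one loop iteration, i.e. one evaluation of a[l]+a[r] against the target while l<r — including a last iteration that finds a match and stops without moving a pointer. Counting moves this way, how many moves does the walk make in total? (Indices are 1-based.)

l=1 r=9: -9+37=28 <60, l++
l=2 r=9: -5+37=32 <60, l++
l=3 r=9: -4+37=33 <60, l++
l=4 r=9: -1+37=36 <60, l++
l=5 r=9: 1+37=38 <60, l++
l=6 r=9: 11+37=48 <60, l++
l=7 r=9: 21+37=58 <60, l++
l=8 r=9: 24+37=61 >60, r--

8 moves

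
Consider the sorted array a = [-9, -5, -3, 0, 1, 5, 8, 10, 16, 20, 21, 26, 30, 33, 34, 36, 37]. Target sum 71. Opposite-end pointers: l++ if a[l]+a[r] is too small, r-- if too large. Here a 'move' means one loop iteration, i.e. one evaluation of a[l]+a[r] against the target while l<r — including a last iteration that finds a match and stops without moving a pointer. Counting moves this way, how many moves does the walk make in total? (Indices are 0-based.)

15 moves

[0,16] -9+37=28 <71 → l++
[1,16] -5+37=32 <71 → l++
[2,16] -3+37=34 <71 → l++
[3,16] 0+37=37 <71 → l++
[4,16] 1+37=38 <71 → l++
[5,16] 5+37=42 <71 → l++
[6,16] 8+37=45 <71 → l++
[7,16] 10+37=47 <71 → l++
[8,16] 16+37=53 <71 → l++
[9,16] 20+37=57 <71 → l++
[10,16] 21+37=58 <71 → l++
[11,16] 26+37=63 <71 → l++
[12,16] 30+37=67 <71 → l++
[13,16] 33+37=70 <71 → l++
[14,16] 34+37=71 → found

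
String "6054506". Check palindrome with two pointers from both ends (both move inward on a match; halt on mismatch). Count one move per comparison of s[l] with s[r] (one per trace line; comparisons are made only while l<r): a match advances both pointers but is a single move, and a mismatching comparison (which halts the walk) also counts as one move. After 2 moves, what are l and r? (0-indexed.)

l=0 r=6: '6'=='6', l++,r--
l=1 r=5: '0'=='0', l++,r--

l=2, r=4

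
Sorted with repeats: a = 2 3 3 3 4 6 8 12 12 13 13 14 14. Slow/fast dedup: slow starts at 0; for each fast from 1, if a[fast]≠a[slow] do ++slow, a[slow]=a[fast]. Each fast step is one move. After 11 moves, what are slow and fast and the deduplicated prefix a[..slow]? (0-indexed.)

slow=7, fast=12, prefix=[2, 3, 4, 6, 8, 12, 13, 14]

slow=0 fast=1: a[fast]=3≠a[slow]=2 write a[1]=3, slow++,fast++
slow=1 fast=2: a[fast]=3=a[slow] dup, fast++
slow=1 fast=3: a[fast]=3=a[slow] dup, fast++
slow=1 fast=4: a[fast]=4≠a[slow]=3 write a[2]=4, slow++,fast++
slow=2 fast=5: a[fast]=6≠a[slow]=4 write a[3]=6, slow++,fast++
slow=3 fast=6: a[fast]=8≠a[slow]=6 write a[4]=8, slow++,fast++
slow=4 fast=7: a[fast]=12≠a[slow]=8 write a[5]=12, slow++,fast++
slow=5 fast=8: a[fast]=12=a[slow] dup, fast++
slow=5 fast=9: a[fast]=13≠a[slow]=12 write a[6]=13, slow++,fast++
slow=6 fast=10: a[fast]=13=a[slow] dup, fast++
slow=6 fast=11: a[fast]=14≠a[slow]=13 write a[7]=14, slow++,fast++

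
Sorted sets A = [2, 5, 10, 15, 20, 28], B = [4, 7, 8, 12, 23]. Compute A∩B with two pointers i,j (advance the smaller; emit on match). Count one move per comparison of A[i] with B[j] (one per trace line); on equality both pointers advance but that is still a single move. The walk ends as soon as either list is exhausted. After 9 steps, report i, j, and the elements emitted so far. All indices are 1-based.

i=1 j=1: 2<4, i++
i=2 j=1: 5>4, j++
i=2 j=2: 5<7, i++
i=3 j=2: 10>7, j++
i=3 j=3: 10>8, j++
i=3 j=4: 10<12, i++
i=4 j=4: 15>12, j++
i=4 j=5: 15<23, i++
i=5 j=5: 20<23, i++

i=6, j=5, emitted=[]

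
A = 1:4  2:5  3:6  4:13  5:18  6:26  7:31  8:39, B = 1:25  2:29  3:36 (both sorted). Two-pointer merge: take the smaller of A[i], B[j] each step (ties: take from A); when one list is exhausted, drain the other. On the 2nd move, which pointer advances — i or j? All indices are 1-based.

[i=1,j=1] A[i]=4<=B[j]=25 take 4 → i++
[i=2,j=1] A[i]=5<=B[j]=25 take 5 → i++

i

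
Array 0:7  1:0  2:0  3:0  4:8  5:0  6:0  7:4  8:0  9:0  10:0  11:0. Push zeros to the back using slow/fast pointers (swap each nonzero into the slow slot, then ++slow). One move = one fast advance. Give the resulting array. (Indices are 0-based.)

slow=0 fast=0: a[fast]=7≠0 swap→a[0]=7, slow++,fast++
slow=1 fast=1: a[fast]=0, fast++
slow=1 fast=2: a[fast]=0, fast++
slow=1 fast=3: a[fast]=0, fast++
slow=1 fast=4: a[fast]=8≠0 swap→a[1]=8, slow++,fast++
slow=2 fast=5: a[fast]=0, fast++
slow=2 fast=6: a[fast]=0, fast++
slow=2 fast=7: a[fast]=4≠0 swap→a[2]=4, slow++,fast++
slow=3 fast=8: a[fast]=0, fast++
slow=3 fast=9: a[fast]=0, fast++
slow=3 fast=10: a[fast]=0, fast++
slow=3 fast=11: a[fast]=0, fast++

[7, 8, 4, 0, 0, 0, 0, 0, 0, 0, 0, 0]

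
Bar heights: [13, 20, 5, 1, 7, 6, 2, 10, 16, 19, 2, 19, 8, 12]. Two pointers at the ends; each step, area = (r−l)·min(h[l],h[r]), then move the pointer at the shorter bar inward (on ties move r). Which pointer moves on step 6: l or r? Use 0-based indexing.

r

l=0 r=13: min(13,12)*13=156 best=156 *, r--
l=0 r=12: min(13,8)*12=96 best=156, r--
l=0 r=11: min(13,19)*11=143 best=156, l++
l=1 r=11: min(20,19)*10=190 best=190 *, r--
l=1 r=10: min(20,2)*9=18 best=190, r--
l=1 r=9: min(20,19)*8=152 best=190, r--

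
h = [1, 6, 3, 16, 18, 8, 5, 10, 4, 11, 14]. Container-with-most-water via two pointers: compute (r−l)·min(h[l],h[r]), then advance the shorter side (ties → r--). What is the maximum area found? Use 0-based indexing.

max area = 98

l=0 r=10: min(1,14)*10=10 best=10 *, l++
l=1 r=10: min(6,14)*9=54 best=54 *, l++
l=2 r=10: min(3,14)*8=24 best=54, l++
l=3 r=10: min(16,14)*7=98 best=98 *, r--
l=3 r=9: min(16,11)*6=66 best=98, r--
l=3 r=8: min(16,4)*5=20 best=98, r--
l=3 r=7: min(16,10)*4=40 best=98, r--
l=3 r=6: min(16,5)*3=15 best=98, r--
l=3 r=5: min(16,8)*2=16 best=98, r--
l=3 r=4: min(16,18)*1=16 best=98, l++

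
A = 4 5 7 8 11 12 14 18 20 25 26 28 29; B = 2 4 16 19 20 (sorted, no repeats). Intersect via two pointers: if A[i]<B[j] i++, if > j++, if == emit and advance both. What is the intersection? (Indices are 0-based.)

[i=0,j=0] 4>2 → j++
[i=0,j=1] 4==4 emit → i++,j++
[i=1,j=2] 5<16 → i++
[i=2,j=2] 7<16 → i++
[i=3,j=2] 8<16 → i++
[i=4,j=2] 11<16 → i++
[i=5,j=2] 12<16 → i++
[i=6,j=2] 14<16 → i++
[i=7,j=2] 18>16 → j++
[i=7,j=3] 18<19 → i++
[i=8,j=3] 20>19 → j++
[i=8,j=4] 20==20 emit → i++,j++

intersection = [4, 20]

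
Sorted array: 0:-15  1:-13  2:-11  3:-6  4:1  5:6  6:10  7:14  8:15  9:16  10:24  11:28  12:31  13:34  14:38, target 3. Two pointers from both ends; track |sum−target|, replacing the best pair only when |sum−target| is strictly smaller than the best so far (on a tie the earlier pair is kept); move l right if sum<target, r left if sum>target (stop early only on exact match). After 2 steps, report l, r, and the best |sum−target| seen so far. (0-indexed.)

l=0 r=14: -15+38=23 d=20 *, r--
l=0 r=13: -15+34=19 d=16 *, r--

l=0, r=12, best |Δ|=16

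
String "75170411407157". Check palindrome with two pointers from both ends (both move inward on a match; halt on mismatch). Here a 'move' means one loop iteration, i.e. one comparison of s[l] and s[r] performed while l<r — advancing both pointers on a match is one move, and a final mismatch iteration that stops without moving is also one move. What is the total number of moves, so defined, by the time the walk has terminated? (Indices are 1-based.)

7 moves

l=1 r=14: '7'=='7', l++,r--
l=2 r=13: '5'=='5', l++,r--
l=3 r=12: '1'=='1', l++,r--
l=4 r=11: '7'=='7', l++,r--
l=5 r=10: '0'=='0', l++,r--
l=6 r=9: '4'=='4', l++,r--
l=7 r=8: '1'=='1', l++,r--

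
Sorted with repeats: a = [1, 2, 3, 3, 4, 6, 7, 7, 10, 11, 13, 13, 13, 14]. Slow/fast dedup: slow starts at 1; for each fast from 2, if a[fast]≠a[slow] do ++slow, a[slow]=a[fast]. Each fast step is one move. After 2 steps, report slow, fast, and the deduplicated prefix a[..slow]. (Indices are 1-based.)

(s=1,f=2) a[fast]=2≠a[slow]=1 write a[2]=2 → slow++,fast++
(s=2,f=3) a[fast]=3≠a[slow]=2 write a[3]=3 → slow++,fast++

slow=3, fast=4, prefix=[1, 2, 3]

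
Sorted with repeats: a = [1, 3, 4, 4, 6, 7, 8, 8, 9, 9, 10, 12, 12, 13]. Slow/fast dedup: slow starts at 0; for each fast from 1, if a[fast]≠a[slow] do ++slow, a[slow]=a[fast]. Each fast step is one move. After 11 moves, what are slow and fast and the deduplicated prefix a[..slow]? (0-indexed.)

slow=8, fast=12, prefix=[1, 3, 4, 6, 7, 8, 9, 10, 12]

(s=0,f=1) a[fast]=3≠a[slow]=1 write a[1]=3 → slow++,fast++
(s=1,f=2) a[fast]=4≠a[slow]=3 write a[2]=4 → slow++,fast++
(s=2,f=3) a[fast]=4=a[slow] dup → fast++
(s=2,f=4) a[fast]=6≠a[slow]=4 write a[3]=6 → slow++,fast++
(s=3,f=5) a[fast]=7≠a[slow]=6 write a[4]=7 → slow++,fast++
(s=4,f=6) a[fast]=8≠a[slow]=7 write a[5]=8 → slow++,fast++
(s=5,f=7) a[fast]=8=a[slow] dup → fast++
(s=5,f=8) a[fast]=9≠a[slow]=8 write a[6]=9 → slow++,fast++
(s=6,f=9) a[fast]=9=a[slow] dup → fast++
(s=6,f=10) a[fast]=10≠a[slow]=9 write a[7]=10 → slow++,fast++
(s=7,f=11) a[fast]=12≠a[slow]=10 write a[8]=12 → slow++,fast++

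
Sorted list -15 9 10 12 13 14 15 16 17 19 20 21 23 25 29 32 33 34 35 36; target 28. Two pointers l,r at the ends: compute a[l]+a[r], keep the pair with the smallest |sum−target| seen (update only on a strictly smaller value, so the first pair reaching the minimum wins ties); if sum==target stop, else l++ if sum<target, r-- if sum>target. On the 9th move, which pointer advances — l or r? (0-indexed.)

[0,19] -15+36=21 d=7 * → l++
[1,19] 9+36=45 d=17 → r--
[1,18] 9+35=44 d=16 → r--
[1,17] 9+34=43 d=15 → r--
[1,16] 9+33=42 d=14 → r--
[1,15] 9+32=41 d=13 → r--
[1,14] 9+29=38 d=10 → r--
[1,13] 9+25=34 d=6 * → r--
[1,12] 9+23=32 d=4 * → r--

r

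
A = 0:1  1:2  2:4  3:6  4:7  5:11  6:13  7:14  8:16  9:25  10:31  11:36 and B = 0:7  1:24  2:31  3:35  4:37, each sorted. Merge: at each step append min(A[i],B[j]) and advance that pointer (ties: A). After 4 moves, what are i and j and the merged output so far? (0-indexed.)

i=0 j=0: A[i]=1<=B[j]=7 take 1, i++
i=1 j=0: A[i]=2<=B[j]=7 take 2, i++
i=2 j=0: A[i]=4<=B[j]=7 take 4, i++
i=3 j=0: A[i]=6<=B[j]=7 take 6, i++

i=4, j=0, merged so far=[1, 2, 4, 6]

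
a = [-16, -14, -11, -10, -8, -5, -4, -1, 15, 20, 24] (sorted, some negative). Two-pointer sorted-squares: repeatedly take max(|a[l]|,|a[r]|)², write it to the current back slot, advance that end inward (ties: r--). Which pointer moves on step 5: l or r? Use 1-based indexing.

[1,11] |-16|<=|24| out[11]=576 → r--
[1,10] |-16|<=|20| out[10]=400 → r--
[1,9] |-16|>|15| out[9]=256 → l++
[2,9] |-14|<=|15| out[8]=225 → r--
[2,8] |-14|>|-1| out[7]=196 → l++

l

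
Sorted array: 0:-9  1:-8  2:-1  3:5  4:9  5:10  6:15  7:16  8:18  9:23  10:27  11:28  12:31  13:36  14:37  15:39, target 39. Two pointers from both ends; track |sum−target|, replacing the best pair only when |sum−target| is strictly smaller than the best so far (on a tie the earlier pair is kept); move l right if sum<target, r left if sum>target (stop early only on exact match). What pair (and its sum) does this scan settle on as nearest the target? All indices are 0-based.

pair (16, 23) with sum 39 (|Δ|=0)

[0,15] -9+39=30 d=9 * → l++
[1,15] -8+39=31 d=8 * → l++
[2,15] -1+39=38 d=1 * → l++
[3,15] 5+39=44 d=5 → r--
[3,14] 5+37=42 d=3 → r--
[3,13] 5+36=41 d=2 → r--
[3,12] 5+31=36 d=3 → l++
[4,12] 9+31=40 d=1 → r--
[4,11] 9+28=37 d=2 → l++
[5,11] 10+28=38 d=1 → l++
[6,11] 15+28=43 d=4 → r--
[6,10] 15+27=42 d=3 → r--
[6,9] 15+23=38 d=1 → l++
[7,9] 16+23=39 d=0 * → stop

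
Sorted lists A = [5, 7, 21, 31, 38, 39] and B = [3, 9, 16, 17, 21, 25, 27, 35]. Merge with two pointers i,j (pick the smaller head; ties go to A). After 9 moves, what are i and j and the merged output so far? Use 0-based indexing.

[i=0,j=0] A[i]=5>B[j]=3 take 3 → j++
[i=0,j=1] A[i]=5<=B[j]=9 take 5 → i++
[i=1,j=1] A[i]=7<=B[j]=9 take 7 → i++
[i=2,j=1] A[i]=21>B[j]=9 take 9 → j++
[i=2,j=2] A[i]=21>B[j]=16 take 16 → j++
[i=2,j=3] A[i]=21>B[j]=17 take 17 → j++
[i=2,j=4] A[i]=21<=B[j]=21 take 21 → i++
[i=3,j=4] A[i]=31>B[j]=21 take 21 → j++
[i=3,j=5] A[i]=31>B[j]=25 take 25 → j++

i=3, j=6, merged so far=[3, 5, 7, 9, 16, 17, 21, 21, 25]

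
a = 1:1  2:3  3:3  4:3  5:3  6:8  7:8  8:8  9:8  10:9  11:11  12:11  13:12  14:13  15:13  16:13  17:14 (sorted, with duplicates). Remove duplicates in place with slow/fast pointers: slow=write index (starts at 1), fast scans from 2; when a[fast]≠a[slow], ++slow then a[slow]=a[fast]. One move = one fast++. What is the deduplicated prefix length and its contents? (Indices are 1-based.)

length 8; prefix = [1, 3, 8, 9, 11, 12, 13, 14]

(s=1,f=2) a[fast]=3≠a[slow]=1 write a[2]=3 → slow++,fast++
(s=2,f=3) a[fast]=3=a[slow] dup → fast++
(s=2,f=4) a[fast]=3=a[slow] dup → fast++
(s=2,f=5) a[fast]=3=a[slow] dup → fast++
(s=2,f=6) a[fast]=8≠a[slow]=3 write a[3]=8 → slow++,fast++
(s=3,f=7) a[fast]=8=a[slow] dup → fast++
(s=3,f=8) a[fast]=8=a[slow] dup → fast++
(s=3,f=9) a[fast]=8=a[slow] dup → fast++
(s=3,f=10) a[fast]=9≠a[slow]=8 write a[4]=9 → slow++,fast++
(s=4,f=11) a[fast]=11≠a[slow]=9 write a[5]=11 → slow++,fast++
(s=5,f=12) a[fast]=11=a[slow] dup → fast++
(s=5,f=13) a[fast]=12≠a[slow]=11 write a[6]=12 → slow++,fast++
(s=6,f=14) a[fast]=13≠a[slow]=12 write a[7]=13 → slow++,fast++
(s=7,f=15) a[fast]=13=a[slow] dup → fast++
(s=7,f=16) a[fast]=13=a[slow] dup → fast++
(s=7,f=17) a[fast]=14≠a[slow]=13 write a[8]=14 → slow++,fast++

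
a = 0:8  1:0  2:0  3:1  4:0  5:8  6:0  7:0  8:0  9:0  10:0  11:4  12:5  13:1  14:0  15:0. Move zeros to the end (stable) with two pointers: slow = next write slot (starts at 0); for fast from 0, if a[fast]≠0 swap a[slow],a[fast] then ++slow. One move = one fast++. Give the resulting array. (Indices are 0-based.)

(s=0,f=0) a[fast]=8≠0 swap→a[0]=8 → slow++,fast++
(s=1,f=1) a[fast]=0 → fast++
(s=1,f=2) a[fast]=0 → fast++
(s=1,f=3) a[fast]=1≠0 swap→a[1]=1 → slow++,fast++
(s=2,f=4) a[fast]=0 → fast++
(s=2,f=5) a[fast]=8≠0 swap→a[2]=8 → slow++,fast++
(s=3,f=6) a[fast]=0 → fast++
(s=3,f=7) a[fast]=0 → fast++
(s=3,f=8) a[fast]=0 → fast++
(s=3,f=9) a[fast]=0 → fast++
(s=3,f=10) a[fast]=0 → fast++
(s=3,f=11) a[fast]=4≠0 swap→a[3]=4 → slow++,fast++
(s=4,f=12) a[fast]=5≠0 swap→a[4]=5 → slow++,fast++
(s=5,f=13) a[fast]=1≠0 swap→a[5]=1 → slow++,fast++
(s=6,f=14) a[fast]=0 → fast++
(s=6,f=15) a[fast]=0 → fast++

[8, 1, 8, 4, 5, 1, 0, 0, 0, 0, 0, 0, 0, 0, 0, 0]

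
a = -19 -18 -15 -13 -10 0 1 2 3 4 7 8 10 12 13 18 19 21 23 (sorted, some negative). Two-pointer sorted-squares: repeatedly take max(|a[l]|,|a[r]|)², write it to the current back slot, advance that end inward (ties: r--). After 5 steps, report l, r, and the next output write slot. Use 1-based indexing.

l=1 r=19: |-19|<=|23| out[19]=529, r--
l=1 r=18: |-19|<=|21| out[18]=441, r--
l=1 r=17: |-19|<=|19| out[17]=361, r--
l=1 r=16: |-19|>|18| out[16]=361, l++
l=2 r=16: |-18|<=|18| out[15]=324, r--

l=2, r=15, next write slot=14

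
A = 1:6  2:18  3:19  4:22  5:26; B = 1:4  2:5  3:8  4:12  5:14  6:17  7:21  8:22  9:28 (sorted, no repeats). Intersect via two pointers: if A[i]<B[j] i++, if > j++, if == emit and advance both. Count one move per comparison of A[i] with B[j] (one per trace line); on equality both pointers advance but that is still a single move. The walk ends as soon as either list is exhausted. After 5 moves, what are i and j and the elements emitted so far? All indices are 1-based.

i=2, j=5, emitted=[]

[i=1,j=1] 6>4 → j++
[i=1,j=2] 6>5 → j++
[i=1,j=3] 6<8 → i++
[i=2,j=3] 18>8 → j++
[i=2,j=4] 18>12 → j++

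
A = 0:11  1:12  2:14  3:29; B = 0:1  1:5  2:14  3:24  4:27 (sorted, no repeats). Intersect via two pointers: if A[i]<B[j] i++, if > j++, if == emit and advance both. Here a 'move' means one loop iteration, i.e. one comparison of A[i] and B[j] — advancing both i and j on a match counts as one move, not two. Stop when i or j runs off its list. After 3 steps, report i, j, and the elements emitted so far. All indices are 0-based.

i=1, j=2, emitted=[]

i=0 j=0: 11>1, j++
i=0 j=1: 11>5, j++
i=0 j=2: 11<14, i++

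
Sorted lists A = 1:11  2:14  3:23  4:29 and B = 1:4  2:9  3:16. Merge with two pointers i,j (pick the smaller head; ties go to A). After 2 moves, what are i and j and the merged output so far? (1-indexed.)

[i=1,j=1] A[i]=11>B[j]=4 take 4 → j++
[i=1,j=2] A[i]=11>B[j]=9 take 9 → j++

i=1, j=3, merged so far=[4, 9]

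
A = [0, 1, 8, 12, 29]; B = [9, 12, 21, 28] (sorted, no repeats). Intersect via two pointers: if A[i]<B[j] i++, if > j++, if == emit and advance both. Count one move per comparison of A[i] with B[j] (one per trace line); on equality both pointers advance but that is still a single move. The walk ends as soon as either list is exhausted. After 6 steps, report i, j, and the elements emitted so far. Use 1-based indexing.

i=5, j=4, emitted=[12]

i=1 j=1: 0<9, i++
i=2 j=1: 1<9, i++
i=3 j=1: 8<9, i++
i=4 j=1: 12>9, j++
i=4 j=2: 12==12 emit, i++,j++
i=5 j=3: 29>21, j++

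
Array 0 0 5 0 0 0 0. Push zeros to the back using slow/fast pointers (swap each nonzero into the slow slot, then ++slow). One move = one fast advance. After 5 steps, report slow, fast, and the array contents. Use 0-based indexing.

(s=0,f=0) a[fast]=0 → fast++
(s=0,f=1) a[fast]=0 → fast++
(s=0,f=2) a[fast]=5≠0 swap→a[0]=5 → slow++,fast++
(s=1,f=3) a[fast]=0 → fast++
(s=1,f=4) a[fast]=0 → fast++

slow=1, fast=5, a=[5, 0, 0, 0, 0, 0, 0]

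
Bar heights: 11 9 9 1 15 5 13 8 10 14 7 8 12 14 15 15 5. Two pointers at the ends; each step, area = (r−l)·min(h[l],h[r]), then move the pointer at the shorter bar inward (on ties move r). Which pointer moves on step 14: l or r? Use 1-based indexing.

l=1 r=17: min(11,5)*16=80 best=80 *, r--
l=1 r=16: min(11,15)*15=165 best=165 *, l++
l=2 r=16: min(9,15)*14=126 best=165, l++
l=3 r=16: min(9,15)*13=117 best=165, l++
l=4 r=16: min(1,15)*12=12 best=165, l++
l=5 r=16: min(15,15)*11=165 best=165, r--
l=5 r=15: min(15,15)*10=150 best=165, r--
l=5 r=14: min(15,14)*9=126 best=165, r--
l=5 r=13: min(15,12)*8=96 best=165, r--
l=5 r=12: min(15,8)*7=56 best=165, r--
l=5 r=11: min(15,7)*6=42 best=165, r--
l=5 r=10: min(15,14)*5=70 best=165, r--
l=5 r=9: min(15,10)*4=40 best=165, r--
l=5 r=8: min(15,8)*3=24 best=165, r--

r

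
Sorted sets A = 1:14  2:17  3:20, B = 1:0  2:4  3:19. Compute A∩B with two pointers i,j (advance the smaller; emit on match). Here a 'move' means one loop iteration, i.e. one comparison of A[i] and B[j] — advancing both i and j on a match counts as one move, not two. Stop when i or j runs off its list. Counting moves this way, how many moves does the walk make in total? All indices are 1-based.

[i=1,j=1] 14>0 → j++
[i=1,j=2] 14>4 → j++
[i=1,j=3] 14<19 → i++
[i=2,j=3] 17<19 → i++
[i=3,j=3] 20>19 → j++

5 moves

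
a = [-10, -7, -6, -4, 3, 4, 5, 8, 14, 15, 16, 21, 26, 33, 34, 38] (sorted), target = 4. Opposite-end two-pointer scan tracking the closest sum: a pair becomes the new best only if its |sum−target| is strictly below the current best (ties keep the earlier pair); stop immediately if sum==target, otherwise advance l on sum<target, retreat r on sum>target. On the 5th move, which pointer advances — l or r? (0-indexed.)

l=0 r=15: -10+38=28 d=24 *, r--
l=0 r=14: -10+34=24 d=20 *, r--
l=0 r=13: -10+33=23 d=19 *, r--
l=0 r=12: -10+26=16 d=12 *, r--
l=0 r=11: -10+21=11 d=7 *, r--

r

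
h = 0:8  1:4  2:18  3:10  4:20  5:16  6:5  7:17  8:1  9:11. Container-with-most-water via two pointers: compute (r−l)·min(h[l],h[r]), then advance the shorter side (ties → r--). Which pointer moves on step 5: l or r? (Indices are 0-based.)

l=0 r=9: min(8,11)*9=72 best=72 *, l++
l=1 r=9: min(4,11)*8=32 best=72, l++
l=2 r=9: min(18,11)*7=77 best=77 *, r--
l=2 r=8: min(18,1)*6=6 best=77, r--
l=2 r=7: min(18,17)*5=85 best=85 *, r--

r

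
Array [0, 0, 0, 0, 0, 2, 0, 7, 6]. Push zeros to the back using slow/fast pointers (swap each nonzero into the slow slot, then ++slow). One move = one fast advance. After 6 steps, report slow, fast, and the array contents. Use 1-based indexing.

slow=2, fast=7, a=[2, 0, 0, 0, 0, 0, 0, 7, 6]

(s=1,f=1) a[fast]=0 → fast++
(s=1,f=2) a[fast]=0 → fast++
(s=1,f=3) a[fast]=0 → fast++
(s=1,f=4) a[fast]=0 → fast++
(s=1,f=5) a[fast]=0 → fast++
(s=1,f=6) a[fast]=2≠0 swap→a[1]=2 → slow++,fast++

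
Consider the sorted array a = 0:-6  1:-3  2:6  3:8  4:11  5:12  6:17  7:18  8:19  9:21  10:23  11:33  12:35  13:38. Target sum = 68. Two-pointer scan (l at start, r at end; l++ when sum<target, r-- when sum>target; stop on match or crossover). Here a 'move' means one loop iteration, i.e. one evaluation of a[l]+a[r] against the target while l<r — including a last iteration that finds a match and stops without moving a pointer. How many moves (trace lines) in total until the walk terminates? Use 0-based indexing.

13 moves

[0,13] -6+38=32 <68 → l++
[1,13] -3+38=35 <68 → l++
[2,13] 6+38=44 <68 → l++
[3,13] 8+38=46 <68 → l++
[4,13] 11+38=49 <68 → l++
[5,13] 12+38=50 <68 → l++
[6,13] 17+38=55 <68 → l++
[7,13] 18+38=56 <68 → l++
[8,13] 19+38=57 <68 → l++
[9,13] 21+38=59 <68 → l++
[10,13] 23+38=61 <68 → l++
[11,13] 33+38=71 >68 → r--
[11,12] 33+35=68 → found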